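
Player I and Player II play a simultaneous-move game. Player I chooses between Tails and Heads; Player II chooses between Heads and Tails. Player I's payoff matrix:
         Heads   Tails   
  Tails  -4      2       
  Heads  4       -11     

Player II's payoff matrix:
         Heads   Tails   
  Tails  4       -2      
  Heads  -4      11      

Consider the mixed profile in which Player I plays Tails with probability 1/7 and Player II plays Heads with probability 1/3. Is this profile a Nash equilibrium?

Given Player I's mix p = 1/7, Player II's payoff from Heads is -20/7 but from Tails is 64/7. Player II strictly prefers Tails, so Player II would not mix.
So the proposed profile is not a Nash equilibrium.

No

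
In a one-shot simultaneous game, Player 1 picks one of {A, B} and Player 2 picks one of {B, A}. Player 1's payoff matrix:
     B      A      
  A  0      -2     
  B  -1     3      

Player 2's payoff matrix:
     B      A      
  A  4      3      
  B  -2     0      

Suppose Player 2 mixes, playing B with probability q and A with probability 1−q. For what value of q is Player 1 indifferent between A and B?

For Player 1 to be willing to mix, Player 1 must be indifferent between A and B, which pins down Player 2's mix.
  Player 1's payoff to A: q·0 + (1−q)·(-2) = 2q - 2
  Player 1's payoff to B: q·(-1) + (1−q)·3 = -4q + 3
  2q - 2 = -4q + 3  ⇒  6q = 5  ⇒  q = 5/6.

q = 5/6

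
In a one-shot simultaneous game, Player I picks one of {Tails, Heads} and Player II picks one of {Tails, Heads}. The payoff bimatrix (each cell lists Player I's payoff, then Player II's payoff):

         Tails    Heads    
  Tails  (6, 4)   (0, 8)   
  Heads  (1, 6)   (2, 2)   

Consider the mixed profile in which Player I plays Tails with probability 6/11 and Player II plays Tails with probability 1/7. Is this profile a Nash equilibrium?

Given Player I's mix p = 6/11, Player II's payoff from Tails is 54/11 but from Heads is 58/11. Player II strictly prefers Heads, so Player II would not mix.
So the proposed profile is not a Nash equilibrium.

No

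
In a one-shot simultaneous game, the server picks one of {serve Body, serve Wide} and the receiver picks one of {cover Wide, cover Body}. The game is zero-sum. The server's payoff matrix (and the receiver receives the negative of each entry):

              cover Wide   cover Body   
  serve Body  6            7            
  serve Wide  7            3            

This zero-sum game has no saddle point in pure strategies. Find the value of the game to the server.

In a mixed equilibrium the server is indifferent between serve Body and serve Wide; this condition fixes q.
  the server's payoff to serve Body: q·6 + (1−q)·7 = -q + 7
  the server's payoff to serve Wide: q·7 + (1−q)·3 = 4q + 3
  -q + 7 = 4q + 3  ⇒  -5q = -4  ⇒  q = 4/5.
The value is the server's expected payoff against this mix (using serve Body): (4/5)·6 + (1/5)·7 = 31/5.

v = 31/5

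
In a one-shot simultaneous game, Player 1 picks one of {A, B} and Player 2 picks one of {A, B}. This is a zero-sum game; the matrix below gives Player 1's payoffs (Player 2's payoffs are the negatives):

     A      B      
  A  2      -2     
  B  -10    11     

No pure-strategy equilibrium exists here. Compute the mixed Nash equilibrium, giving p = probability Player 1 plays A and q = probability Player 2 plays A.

p = 21/25, q = 13/25

Set Player 2's expected payoff from A equal to that from B:
  Player 2's expected payoff from A: p·(-2) + (1−p)·10 = -12p + 10
  Player 2's expected payoff from B: p·2 + (1−p)·(-11) = 13p - 11
  -12p + 10 = 13p - 11  ⇒  -25p = -21  ⇒  p = 21/25.
Player 1's indifference between A and B determines Player 2's mixing probability q:
  Player 1's payoff to A: q·2 + (1−q)·(-2) = 4q - 2
  Player 1's payoff to B: q·(-10) + (1−q)·11 = -21q + 11
  4q - 2 = -21q + 11  ⇒  25q = 13  ⇒  q = 13/25.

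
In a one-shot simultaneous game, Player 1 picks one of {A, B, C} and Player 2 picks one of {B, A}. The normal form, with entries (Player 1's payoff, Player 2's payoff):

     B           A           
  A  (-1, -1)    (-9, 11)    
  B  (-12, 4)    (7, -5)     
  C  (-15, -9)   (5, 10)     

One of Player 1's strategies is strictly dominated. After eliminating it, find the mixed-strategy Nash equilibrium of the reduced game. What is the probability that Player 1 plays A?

p = 3/7

Player 1's strategy C is strictly dominated by B: -12 > -15 and 7 > 5. Eliminate C.
For Player 2 to be willing to mix, Player 2 must be indifferent between B and A, which pins down Player 1's mix.
  Player 2's payoff from B: p·(-1) + (1−p)·4 = -5p + 4
  Player 2's payoff from A: p·11 + (1−p)·(-5) = 16p - 5
  -5p + 4 = 16p - 5  ⇒  -21p = -9  ⇒  p = 3/7.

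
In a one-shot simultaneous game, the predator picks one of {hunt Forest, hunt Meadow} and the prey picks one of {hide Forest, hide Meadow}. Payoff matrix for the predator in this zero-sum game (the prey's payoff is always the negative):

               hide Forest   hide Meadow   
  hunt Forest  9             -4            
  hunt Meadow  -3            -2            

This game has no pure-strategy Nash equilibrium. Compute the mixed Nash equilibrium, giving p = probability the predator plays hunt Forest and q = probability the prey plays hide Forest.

For the prey to be willing to mix, the prey must be indifferent between hide Forest and hide Meadow, which pins down the predator's mix.
  the prey's expected payoff from hide Forest: p·(-9) + (1−p)·3 = -12p + 3
  the prey's expected payoff from hide Meadow: p·4 + (1−p)·2 = 2p + 2
  -12p + 3 = 2p + 2  ⇒  -14p = -1  ⇒  p = 1/14.
The predator's indifference between hunt Forest and hunt Meadow determines the prey's mixing probability q:
  the predator's payoff to hunt Forest: q·9 + (1−q)·(-4) = 13q - 4
  the predator's payoff to hunt Meadow: q·(-3) + (1−q)·(-2) = -q - 2
  13q - 4 = -q - 2  ⇒  14q = 2  ⇒  q = 1/7.

p = 1/14, q = 1/7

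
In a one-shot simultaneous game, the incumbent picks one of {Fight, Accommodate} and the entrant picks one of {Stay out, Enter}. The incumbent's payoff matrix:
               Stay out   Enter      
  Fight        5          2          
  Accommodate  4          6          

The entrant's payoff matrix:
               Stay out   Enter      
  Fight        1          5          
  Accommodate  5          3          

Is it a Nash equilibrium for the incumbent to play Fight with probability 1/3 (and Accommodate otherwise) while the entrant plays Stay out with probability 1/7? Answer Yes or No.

Given the entrant's mix q = 1/7, the incumbent's payoff from Fight is 17/7 but from Accommodate is 40/7. The incumbent strictly prefers Accommodate, so the incumbent would not mix.
So the proposed profile is not a Nash equilibrium.

No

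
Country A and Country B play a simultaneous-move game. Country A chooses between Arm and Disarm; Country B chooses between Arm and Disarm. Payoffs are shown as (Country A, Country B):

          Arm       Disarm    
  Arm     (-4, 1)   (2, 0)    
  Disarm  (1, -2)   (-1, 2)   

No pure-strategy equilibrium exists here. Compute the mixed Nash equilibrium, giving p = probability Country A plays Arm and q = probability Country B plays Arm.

p = 4/5, q = 3/8

Country B's indifference between Arm and Disarm determines Country A's mixing probability p:
  Country B's payoff to Arm: p·1 + (1−p)·(-2) = 3p - 2
  Country B's payoff to Disarm: p·0 + (1−p)·2 = -2p + 2
  3p - 2 = -2p + 2  ⇒  5p = 4  ⇒  p = 4/5.
Country A's indifference between Arm and Disarm determines Country B's mixing probability q:
  Country A's payoff to Arm: q·(-4) + (1−q)·2 = -6q + 2
  Country A's payoff to Disarm: q·1 + (1−q)·(-1) = 2q - 1
  -6q + 2 = 2q - 1  ⇒  -8q = -3  ⇒  q = 3/8.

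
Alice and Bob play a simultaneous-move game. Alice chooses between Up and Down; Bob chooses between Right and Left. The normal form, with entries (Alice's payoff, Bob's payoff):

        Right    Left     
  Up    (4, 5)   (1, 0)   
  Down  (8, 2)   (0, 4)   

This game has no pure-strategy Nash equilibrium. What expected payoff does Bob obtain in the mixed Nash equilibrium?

20/7

Set Bob's expected payoff from Right equal to that from Left:
  Bob's payoff from Right: p·5 + (1−p)·2 = 3p + 2
  Bob's payoff from Left: p·0 + (1−p)·4 = -4p + 4
  3p + 2 = -4p + 4  ⇒  7p = 2  ⇒  p = 2/7.
At equilibrium Bob is indifferent across columns, so Bob's payoff equals the payoff from Right: (2/7)·5 + (5/7)·2 = 20/7.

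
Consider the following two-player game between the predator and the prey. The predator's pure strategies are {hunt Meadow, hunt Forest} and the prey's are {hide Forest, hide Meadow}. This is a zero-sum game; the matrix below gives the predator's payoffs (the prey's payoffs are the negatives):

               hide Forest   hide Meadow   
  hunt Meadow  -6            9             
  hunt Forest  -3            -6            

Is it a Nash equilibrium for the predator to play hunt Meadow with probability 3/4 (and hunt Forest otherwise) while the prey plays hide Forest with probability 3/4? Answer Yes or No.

Given the predator's mix p = 3/4, the prey's payoff from hide Forest is 21/4 but from hide Meadow is -21/4. The prey strictly prefers hide Forest, so the prey would not mix.
So the proposed profile is not a Nash equilibrium.

No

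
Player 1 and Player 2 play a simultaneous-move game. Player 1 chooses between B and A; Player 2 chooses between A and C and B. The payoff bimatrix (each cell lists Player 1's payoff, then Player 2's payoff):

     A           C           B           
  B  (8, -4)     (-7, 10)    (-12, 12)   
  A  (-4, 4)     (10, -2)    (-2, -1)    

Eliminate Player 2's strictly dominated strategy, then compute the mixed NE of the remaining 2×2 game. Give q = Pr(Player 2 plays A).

Player 2's strategy C is strictly dominated by B: 12 > 10 and -1 > -2. Eliminate C.
In a mixed equilibrium Player 1 is indifferent between B and A; this condition fixes q.
  Player 1's payoff from B: q·8 + (1−q)·(-12) = 20q - 12
  Player 1's payoff from A: q·(-4) + (1−q)·(-2) = -2q - 2
  20q - 12 = -2q - 2  ⇒  22q = 10  ⇒  q = 5/11.

q = 5/11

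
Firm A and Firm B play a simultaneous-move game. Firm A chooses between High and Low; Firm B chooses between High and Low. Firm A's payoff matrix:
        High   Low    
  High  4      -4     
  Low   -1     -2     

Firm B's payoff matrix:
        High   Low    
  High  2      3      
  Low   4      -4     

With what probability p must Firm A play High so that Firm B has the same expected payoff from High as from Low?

For Firm B to be willing to mix, Firm B must be indifferent between High and Low, which pins down Firm A's mix.
  Firm B's payoff to High: p·2 + (1−p)·4 = -2p + 4
  Firm B's payoff to Low: p·3 + (1−p)·(-4) = 7p - 4
  -2p + 4 = 7p - 4  ⇒  -9p = -8  ⇒  p = 8/9.

p = 8/9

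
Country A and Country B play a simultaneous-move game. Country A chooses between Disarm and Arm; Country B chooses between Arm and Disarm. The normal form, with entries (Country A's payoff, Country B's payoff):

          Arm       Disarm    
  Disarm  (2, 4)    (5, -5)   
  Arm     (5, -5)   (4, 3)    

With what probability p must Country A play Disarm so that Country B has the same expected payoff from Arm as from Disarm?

p = 8/17

Country B's indifference between Arm and Disarm determines Country A's mixing probability p:
  Country B's payoff to Arm: p·4 + (1−p)·(-5) = 9p - 5
  Country B's payoff to Disarm: p·(-5) + (1−p)·3 = -8p + 3
  9p - 5 = -8p + 3  ⇒  17p = 8  ⇒  p = 8/17.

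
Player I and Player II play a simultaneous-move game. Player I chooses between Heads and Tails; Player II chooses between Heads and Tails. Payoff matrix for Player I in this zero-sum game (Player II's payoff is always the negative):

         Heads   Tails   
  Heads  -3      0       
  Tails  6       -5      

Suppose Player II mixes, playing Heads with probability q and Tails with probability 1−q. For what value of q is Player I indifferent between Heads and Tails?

Player I's indifference between Heads and Tails determines Player II's mixing probability q:
  Player I's payoff to Heads: q·(-3) + (1−q)·0 = -3q
  Player I's payoff to Tails: q·6 + (1−q)·(-5) = 11q - 5
  -3q = 11q - 5  ⇒  -14q = -5  ⇒  q = 5/14.

q = 5/14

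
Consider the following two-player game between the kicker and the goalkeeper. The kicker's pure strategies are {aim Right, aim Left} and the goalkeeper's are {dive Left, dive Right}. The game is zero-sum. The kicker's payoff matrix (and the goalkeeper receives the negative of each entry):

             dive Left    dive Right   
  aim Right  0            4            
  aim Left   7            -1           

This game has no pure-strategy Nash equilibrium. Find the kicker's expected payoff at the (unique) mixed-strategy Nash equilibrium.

The goalkeeper's mix must leave the kicker indifferent between aim Right and aim Left.
  the kicker's payoff to aim Right: q·0 + (1−q)·4 = -4q + 4
  the kicker's payoff to aim Left: q·7 + (1−q)·(-1) = 8q - 1
  -4q + 4 = 8q - 1  ⇒  -12q = -5  ⇒  q = 5/12.
At equilibrium the kicker is indifferent across rows, so the kicker's payoff equals the payoff from aim Right: (5/12)·0 + (7/12)·4 = 7/3.

7/3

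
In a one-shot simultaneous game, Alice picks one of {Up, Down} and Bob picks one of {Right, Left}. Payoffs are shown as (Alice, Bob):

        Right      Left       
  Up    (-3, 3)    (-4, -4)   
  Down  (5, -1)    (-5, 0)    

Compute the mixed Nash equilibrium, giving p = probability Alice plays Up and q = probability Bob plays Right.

In a mixed equilibrium Bob is indifferent between Right and Left; this condition fixes p.
  Bob's payoff from Right: p·3 + (1−p)·(-1) = 4p - 1
  Bob's payoff from Left: p·(-4) + (1−p)·0 = -4p
  4p - 1 = -4p  ⇒  8p = 1  ⇒  p = 1/8.
Bob's mix must leave Alice indifferent between Up and Down.
  Alice's payoff to Up: q·(-3) + (1−q)·(-4) = q - 4
  Alice's payoff to Down: q·5 + (1−q)·(-5) = 10q - 5
  q - 4 = 10q - 5  ⇒  -9q = -1  ⇒  q = 1/9.

p = 1/8, q = 1/9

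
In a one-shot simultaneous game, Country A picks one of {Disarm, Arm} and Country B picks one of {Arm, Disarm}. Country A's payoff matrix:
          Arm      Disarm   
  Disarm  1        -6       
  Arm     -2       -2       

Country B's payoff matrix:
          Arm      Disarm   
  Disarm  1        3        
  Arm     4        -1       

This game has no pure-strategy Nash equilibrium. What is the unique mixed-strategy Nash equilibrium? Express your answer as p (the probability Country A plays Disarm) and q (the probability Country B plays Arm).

In a mixed equilibrium Country B is indifferent between Arm and Disarm; this condition fixes p.
  Country B's payoff from Arm: p·1 + (1−p)·4 = -3p + 4
  Country B's payoff from Disarm: p·3 + (1−p)·(-1) = 4p - 1
  -3p + 4 = 4p - 1  ⇒  -7p = -5  ⇒  p = 5/7.
Country A's indifference between Disarm and Arm determines Country B's mixing probability q:
  Country A's payoff to Disarm: q·1 + (1−q)·(-6) = 7q - 6
  Country A's payoff to Arm: q·(-2) + (1−q)·(-2) = -2
  7q - 6 = -2  ⇒  7q = 4  ⇒  q = 4/7.

p = 5/7, q = 4/7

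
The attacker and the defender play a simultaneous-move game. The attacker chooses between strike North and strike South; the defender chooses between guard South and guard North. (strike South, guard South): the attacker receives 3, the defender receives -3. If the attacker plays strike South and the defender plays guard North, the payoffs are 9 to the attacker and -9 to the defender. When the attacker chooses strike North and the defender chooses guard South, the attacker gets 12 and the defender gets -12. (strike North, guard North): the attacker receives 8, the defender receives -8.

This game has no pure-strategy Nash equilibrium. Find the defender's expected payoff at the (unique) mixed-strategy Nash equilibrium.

-42/5

The defender's indifference between guard South and guard North determines the attacker's mixing probability p:
  the defender's payoff from guard South: p·(-12) + (1−p)·(-3) = -9p - 3
  the defender's payoff from guard North: p·(-8) + (1−p)·(-9) = p - 9
  -9p - 3 = p - 9  ⇒  -10p = -6  ⇒  p = 3/5.
At equilibrium the defender is indifferent across columns, so the defender's payoff equals the payoff from guard South: (3/5)·(-12) + (2/5)·(-3) = -42/5.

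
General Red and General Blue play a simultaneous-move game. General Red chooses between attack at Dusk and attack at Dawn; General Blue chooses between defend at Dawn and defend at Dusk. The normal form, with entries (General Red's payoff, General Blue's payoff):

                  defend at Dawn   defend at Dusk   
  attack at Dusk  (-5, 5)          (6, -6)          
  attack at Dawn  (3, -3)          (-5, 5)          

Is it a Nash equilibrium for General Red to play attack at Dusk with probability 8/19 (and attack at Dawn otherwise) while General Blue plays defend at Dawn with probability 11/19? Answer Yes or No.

Yes

Check General Blue's indifference given General Red's mix p = 8/19:
  payoff from defend at Dawn = 7/19; payoff from defend at Dusk = 7/19 — equal.
Check General Red's indifference given General Blue's mix q = 11/19:
  payoff from attack at Dusk = -7/19; payoff from attack at Dawn = -7/19 — equal.
Both players are indifferent, so neither can profitably deviate.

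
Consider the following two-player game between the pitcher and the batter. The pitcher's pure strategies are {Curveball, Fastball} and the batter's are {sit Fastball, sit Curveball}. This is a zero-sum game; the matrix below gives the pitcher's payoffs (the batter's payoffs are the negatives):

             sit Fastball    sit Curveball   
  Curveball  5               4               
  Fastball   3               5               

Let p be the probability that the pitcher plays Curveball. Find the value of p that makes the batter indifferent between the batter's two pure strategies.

For the batter to be willing to mix, the batter must be indifferent between sit Fastball and sit Curveball, which pins down the pitcher's mix.
  the batter's expected payoff from sit Fastball: p·(-5) + (1−p)·(-3) = -2p - 3
  the batter's expected payoff from sit Curveball: p·(-4) + (1−p)·(-5) = p - 5
  -2p - 3 = p - 5  ⇒  -3p = -2  ⇒  p = 2/3.

p = 2/3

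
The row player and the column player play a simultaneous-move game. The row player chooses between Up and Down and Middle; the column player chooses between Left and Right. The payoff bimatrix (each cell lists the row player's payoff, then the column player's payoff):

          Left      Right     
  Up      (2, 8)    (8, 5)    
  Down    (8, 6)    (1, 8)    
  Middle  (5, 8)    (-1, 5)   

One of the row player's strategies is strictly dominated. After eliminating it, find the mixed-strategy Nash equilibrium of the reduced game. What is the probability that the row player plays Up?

p = 2/5

The row player's strategy Middle is strictly dominated by Down: 8 > 5 and 1 > -1. Eliminate Middle.
For the column player to be willing to mix, the column player must be indifferent between Left and Right, which pins down the row player's mix.
  the column player's payoff from Left: p·8 + (1−p)·6 = 2p + 6
  the column player's payoff from Right: p·5 + (1−p)·8 = -3p + 8
  2p + 6 = -3p + 8  ⇒  5p = 2  ⇒  p = 2/5.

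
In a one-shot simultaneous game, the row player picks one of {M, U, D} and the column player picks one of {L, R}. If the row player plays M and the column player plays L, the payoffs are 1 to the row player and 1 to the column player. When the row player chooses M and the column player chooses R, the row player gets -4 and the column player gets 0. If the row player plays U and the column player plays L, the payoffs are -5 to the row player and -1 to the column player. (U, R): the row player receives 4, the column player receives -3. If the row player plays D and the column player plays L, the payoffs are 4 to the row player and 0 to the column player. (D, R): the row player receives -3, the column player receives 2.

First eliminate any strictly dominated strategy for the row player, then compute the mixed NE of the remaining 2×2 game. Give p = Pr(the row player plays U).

The row player's strategy M is strictly dominated by D: 4 > 1 and -3 > -4. Eliminate M.
For the column player to be willing to mix, the column player must be indifferent between L and R, which pins down the row player's mix.
  the column player's expected payoff from L: p·(-1) + (1−p)·0 = -p
  the column player's expected payoff from R: p·(-3) + (1−p)·2 = -5p + 2
  -p = -5p + 2  ⇒  4p = 2  ⇒  p = 1/2.

p = 1/2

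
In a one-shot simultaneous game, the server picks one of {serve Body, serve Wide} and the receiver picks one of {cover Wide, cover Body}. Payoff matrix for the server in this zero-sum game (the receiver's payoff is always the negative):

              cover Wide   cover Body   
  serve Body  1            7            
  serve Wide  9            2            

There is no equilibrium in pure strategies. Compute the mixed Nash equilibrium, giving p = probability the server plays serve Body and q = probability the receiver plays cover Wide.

The server's mix must leave the receiver indifferent between cover Wide and cover Body.
  the receiver's expected payoff from cover Wide: p·(-1) + (1−p)·(-9) = 8p - 9
  the receiver's expected payoff from cover Body: p·(-7) + (1−p)·(-2) = -5p - 2
  8p - 9 = -5p - 2  ⇒  13p = 7  ⇒  p = 7/13.
The server's indifference between serve Body and serve Wide determines the receiver's mixing probability q:
  the server's expected payoff from serve Body: q·1 + (1−q)·7 = -6q + 7
  the server's expected payoff from serve Wide: q·9 + (1−q)·2 = 7q + 2
  -6q + 7 = 7q + 2  ⇒  -13q = -5  ⇒  q = 5/13.

p = 7/13, q = 5/13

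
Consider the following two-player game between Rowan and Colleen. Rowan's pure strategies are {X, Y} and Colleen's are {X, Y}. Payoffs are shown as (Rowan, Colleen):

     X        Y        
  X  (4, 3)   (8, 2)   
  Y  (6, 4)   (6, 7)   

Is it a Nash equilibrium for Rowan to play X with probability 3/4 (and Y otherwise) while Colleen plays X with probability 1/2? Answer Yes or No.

Yes

Check Colleen's indifference given Rowan's mix p = 3/4:
  payoff from X = 13/4; payoff from Y = 13/4 — equal.
Check Rowan's indifference given Colleen's mix q = 1/2:
  payoff from X = 6; payoff from Y = 6 — equal.
Both players are indifferent, so neither can profitably deviate.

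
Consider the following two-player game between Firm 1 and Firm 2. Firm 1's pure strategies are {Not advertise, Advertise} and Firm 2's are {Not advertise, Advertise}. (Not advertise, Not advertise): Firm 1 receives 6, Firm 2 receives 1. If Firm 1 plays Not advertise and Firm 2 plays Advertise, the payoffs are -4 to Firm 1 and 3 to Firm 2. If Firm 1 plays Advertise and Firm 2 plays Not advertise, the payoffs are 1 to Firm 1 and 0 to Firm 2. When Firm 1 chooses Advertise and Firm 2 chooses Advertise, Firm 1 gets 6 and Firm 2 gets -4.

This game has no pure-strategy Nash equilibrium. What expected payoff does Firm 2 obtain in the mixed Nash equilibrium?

2/3

In a mixed equilibrium Firm 2 is indifferent between Not advertise and Advertise; this condition fixes p.
  Firm 2's expected payoff from Not advertise: p·1 + (1−p)·0 = p
  Firm 2's expected payoff from Advertise: p·3 + (1−p)·(-4) = 7p - 4
  p = 7p - 4  ⇒  -6p = -4  ⇒  p = 2/3.
At equilibrium Firm 2 is indifferent across columns, so Firm 2's payoff equals the payoff from Not advertise: (2/3)·1 + (1/3)·0 = 2/3.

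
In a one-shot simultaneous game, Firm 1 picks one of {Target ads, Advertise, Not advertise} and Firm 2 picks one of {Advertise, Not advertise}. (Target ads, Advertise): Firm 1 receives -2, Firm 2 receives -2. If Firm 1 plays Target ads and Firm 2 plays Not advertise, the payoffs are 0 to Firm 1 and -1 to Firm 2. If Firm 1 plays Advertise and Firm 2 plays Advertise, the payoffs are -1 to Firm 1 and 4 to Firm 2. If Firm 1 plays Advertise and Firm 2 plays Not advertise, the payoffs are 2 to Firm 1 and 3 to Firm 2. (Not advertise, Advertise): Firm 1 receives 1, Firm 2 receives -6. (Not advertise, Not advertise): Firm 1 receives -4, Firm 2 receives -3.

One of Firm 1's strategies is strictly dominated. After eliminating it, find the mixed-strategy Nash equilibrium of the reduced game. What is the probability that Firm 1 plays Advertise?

p = 3/4

Firm 1's strategy Target ads is strictly dominated by Advertise: -1 > -2 and 2 > 0. Eliminate Target ads.
Firm 1's mix must leave Firm 2 indifferent between Advertise and Not advertise.
  Firm 2's payoff to Advertise: p·4 + (1−p)·(-6) = 10p - 6
  Firm 2's payoff to Not advertise: p·3 + (1−p)·(-3) = 6p - 3
  10p - 6 = 6p - 3  ⇒  4p = 3  ⇒  p = 3/4.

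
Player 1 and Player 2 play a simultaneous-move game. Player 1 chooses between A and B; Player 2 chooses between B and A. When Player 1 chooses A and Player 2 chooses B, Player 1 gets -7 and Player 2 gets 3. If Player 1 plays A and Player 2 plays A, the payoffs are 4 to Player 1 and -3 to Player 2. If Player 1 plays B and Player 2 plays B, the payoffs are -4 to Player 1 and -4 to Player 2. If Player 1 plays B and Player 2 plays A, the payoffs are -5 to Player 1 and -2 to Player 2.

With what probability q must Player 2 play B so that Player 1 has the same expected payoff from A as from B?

q = 3/4

Player 2's mix must leave Player 1 indifferent between A and B.
  Player 1's payoff from A: q·(-7) + (1−q)·4 = -11q + 4
  Player 1's payoff from B: q·(-4) + (1−q)·(-5) = q - 5
  -11q + 4 = q - 5  ⇒  -12q = -9  ⇒  q = 3/4.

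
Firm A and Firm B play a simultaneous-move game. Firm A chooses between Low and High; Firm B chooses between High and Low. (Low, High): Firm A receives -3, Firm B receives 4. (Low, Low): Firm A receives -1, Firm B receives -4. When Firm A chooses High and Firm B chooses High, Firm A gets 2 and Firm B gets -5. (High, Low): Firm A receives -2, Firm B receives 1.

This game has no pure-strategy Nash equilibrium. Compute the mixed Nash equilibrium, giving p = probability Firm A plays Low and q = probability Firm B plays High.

For Firm B to be willing to mix, Firm B must be indifferent between High and Low, which pins down Firm A's mix.
  Firm B's expected payoff from High: p·4 + (1−p)·(-5) = 9p - 5
  Firm B's expected payoff from Low: p·(-4) + (1−p)·1 = -5p + 1
  9p - 5 = -5p + 1  ⇒  14p = 6  ⇒  p = 3/7.
In a mixed equilibrium Firm A is indifferent between Low and High; this condition fixes q.
  Firm A's payoff from Low: q·(-3) + (1−q)·(-1) = -2q - 1
  Firm A's payoff from High: q·2 + (1−q)·(-2) = 4q - 2
  -2q - 1 = 4q - 2  ⇒  -6q = -1  ⇒  q = 1/6.

p = 3/7, q = 1/6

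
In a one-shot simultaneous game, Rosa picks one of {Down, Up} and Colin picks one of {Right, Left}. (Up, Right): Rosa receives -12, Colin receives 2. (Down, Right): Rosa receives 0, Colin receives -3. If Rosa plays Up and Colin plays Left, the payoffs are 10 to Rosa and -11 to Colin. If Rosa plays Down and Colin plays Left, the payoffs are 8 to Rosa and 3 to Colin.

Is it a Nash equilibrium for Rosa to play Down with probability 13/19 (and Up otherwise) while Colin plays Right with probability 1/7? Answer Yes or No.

Check Colin's indifference given Rosa's mix p = 13/19:
  payoff from Right = -27/19; payoff from Left = -27/19 — equal.
Check Rosa's indifference given Colin's mix q = 1/7:
  payoff from Down = 48/7; payoff from Up = 48/7 — equal.
Both players are indifferent, so neither can profitably deviate.

Yes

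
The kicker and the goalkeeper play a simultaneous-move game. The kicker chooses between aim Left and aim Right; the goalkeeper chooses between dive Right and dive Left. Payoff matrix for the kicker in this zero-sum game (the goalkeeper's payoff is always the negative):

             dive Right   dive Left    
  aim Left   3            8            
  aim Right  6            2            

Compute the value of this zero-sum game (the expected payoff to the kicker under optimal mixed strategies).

v = 14/3

For the kicker to be willing to mix, the kicker must be indifferent between aim Left and aim Right, which pins down the goalkeeper's mix.
  the kicker's payoff to aim Left: q·3 + (1−q)·8 = -5q + 8
  the kicker's payoff to aim Right: q·6 + (1−q)·2 = 4q + 2
  -5q + 8 = 4q + 2  ⇒  -9q = -6  ⇒  q = 2/3.
The value is the kicker's expected payoff against this mix (using aim Left): (2/3)·3 + (1/3)·8 = 14/3.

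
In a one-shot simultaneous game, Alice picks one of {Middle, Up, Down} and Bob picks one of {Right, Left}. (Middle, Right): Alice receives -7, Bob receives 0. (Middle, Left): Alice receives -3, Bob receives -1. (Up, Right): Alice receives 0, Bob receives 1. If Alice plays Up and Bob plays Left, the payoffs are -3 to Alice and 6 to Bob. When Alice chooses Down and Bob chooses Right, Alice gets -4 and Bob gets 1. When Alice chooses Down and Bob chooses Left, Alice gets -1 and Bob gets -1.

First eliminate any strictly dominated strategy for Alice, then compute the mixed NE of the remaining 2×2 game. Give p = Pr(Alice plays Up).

Alice's strategy Middle is strictly dominated by Down: -4 > -7 and -1 > -3. Eliminate Middle.
In a mixed equilibrium Bob is indifferent between Right and Left; this condition fixes p.
  Bob's payoff to Right: p·1 + (1−p)·1 = 1
  Bob's payoff to Left: p·6 + (1−p)·(-1) = 7p - 1
  1 = 7p - 1  ⇒  -7p = -2  ⇒  p = 2/7.

p = 2/7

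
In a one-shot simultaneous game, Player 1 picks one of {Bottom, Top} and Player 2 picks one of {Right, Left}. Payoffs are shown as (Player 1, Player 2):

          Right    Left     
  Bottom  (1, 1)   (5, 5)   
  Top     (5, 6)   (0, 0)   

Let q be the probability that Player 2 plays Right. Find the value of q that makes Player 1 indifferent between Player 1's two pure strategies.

Player 2's mix must leave Player 1 indifferent between Bottom and Top.
  Player 1's payoff from Bottom: q·1 + (1−q)·5 = -4q + 5
  Player 1's payoff from Top: q·5 + (1−q)·0 = 5q
  -4q + 5 = 5q  ⇒  -9q = -5  ⇒  q = 5/9.

q = 5/9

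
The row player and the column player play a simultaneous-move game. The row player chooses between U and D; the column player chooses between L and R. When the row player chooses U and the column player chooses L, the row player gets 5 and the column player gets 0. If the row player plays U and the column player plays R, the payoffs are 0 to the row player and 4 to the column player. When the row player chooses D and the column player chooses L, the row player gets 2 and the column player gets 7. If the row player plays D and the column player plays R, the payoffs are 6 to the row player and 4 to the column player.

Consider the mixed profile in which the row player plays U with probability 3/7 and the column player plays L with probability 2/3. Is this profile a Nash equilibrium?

Yes

Check the column player's indifference given the row player's mix p = 3/7:
  payoff from L = 4; payoff from R = 4 — equal.
Check the row player's indifference given the column player's mix q = 2/3:
  payoff from U = 10/3; payoff from D = 10/3 — equal.
Both players are indifferent, so neither can profitably deviate.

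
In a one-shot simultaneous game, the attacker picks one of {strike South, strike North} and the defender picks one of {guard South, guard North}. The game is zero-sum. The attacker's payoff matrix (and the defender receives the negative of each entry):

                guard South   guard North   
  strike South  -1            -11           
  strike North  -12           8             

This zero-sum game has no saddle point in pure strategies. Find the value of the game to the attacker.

v = -14/3

Set the attacker's expected payoff from strike South equal to that from strike North:
  the attacker's expected payoff from strike South: q·(-1) + (1−q)·(-11) = 10q - 11
  the attacker's expected payoff from strike North: q·(-12) + (1−q)·8 = -20q + 8
  10q - 11 = -20q + 8  ⇒  30q = 19  ⇒  q = 19/30.
The value is the attacker's expected payoff against this mix (using strike South): (19/30)·(-1) + (11/30)·(-11) = -14/3.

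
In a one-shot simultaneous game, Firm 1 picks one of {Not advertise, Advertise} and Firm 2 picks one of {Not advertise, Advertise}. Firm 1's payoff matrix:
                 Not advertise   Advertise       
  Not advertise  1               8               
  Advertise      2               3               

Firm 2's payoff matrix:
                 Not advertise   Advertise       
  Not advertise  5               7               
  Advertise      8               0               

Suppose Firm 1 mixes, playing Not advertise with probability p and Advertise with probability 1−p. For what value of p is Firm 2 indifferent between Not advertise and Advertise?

p = 4/5

For Firm 2 to be willing to mix, Firm 2 must be indifferent between Not advertise and Advertise, which pins down Firm 1's mix.
  Firm 2's payoff from Not advertise: p·5 + (1−p)·8 = -3p + 8
  Firm 2's payoff from Advertise: p·7 + (1−p)·0 = 7p
  -3p + 8 = 7p  ⇒  -10p = -8  ⇒  p = 4/5.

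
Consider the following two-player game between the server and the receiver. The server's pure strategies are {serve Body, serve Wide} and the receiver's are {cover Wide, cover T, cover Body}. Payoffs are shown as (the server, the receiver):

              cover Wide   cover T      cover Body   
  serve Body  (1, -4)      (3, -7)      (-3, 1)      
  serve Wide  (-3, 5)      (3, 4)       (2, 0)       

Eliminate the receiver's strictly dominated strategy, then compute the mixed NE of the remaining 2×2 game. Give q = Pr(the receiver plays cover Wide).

q = 5/9

The receiver's strategy cover T is strictly dominated by cover Wide: -4 > -7 and 5 > 4. Eliminate cover T.
The receiver's mix must leave the server indifferent between serve Body and serve Wide.
  the server's payoff to serve Body: q·1 + (1−q)·(-3) = 4q - 3
  the server's payoff to serve Wide: q·(-3) + (1−q)·2 = -5q + 2
  4q - 3 = -5q + 2  ⇒  9q = 5  ⇒  q = 5/9.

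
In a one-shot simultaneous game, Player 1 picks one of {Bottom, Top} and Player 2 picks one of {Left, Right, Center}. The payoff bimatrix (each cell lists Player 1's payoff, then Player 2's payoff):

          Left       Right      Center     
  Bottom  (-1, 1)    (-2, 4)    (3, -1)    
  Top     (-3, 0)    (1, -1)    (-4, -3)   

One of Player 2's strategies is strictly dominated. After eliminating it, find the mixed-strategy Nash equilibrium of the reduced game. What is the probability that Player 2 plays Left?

q = 3/5

Player 2's strategy Center is strictly dominated by Left: 1 > -1 and 0 > -3. Eliminate Center.
In a mixed equilibrium Player 1 is indifferent between Bottom and Top; this condition fixes q.
  Player 1's payoff to Bottom: q·(-1) + (1−q)·(-2) = q - 2
  Player 1's payoff to Top: q·(-3) + (1−q)·1 = -4q + 1
  q - 2 = -4q + 1  ⇒  5q = 3  ⇒  q = 3/5.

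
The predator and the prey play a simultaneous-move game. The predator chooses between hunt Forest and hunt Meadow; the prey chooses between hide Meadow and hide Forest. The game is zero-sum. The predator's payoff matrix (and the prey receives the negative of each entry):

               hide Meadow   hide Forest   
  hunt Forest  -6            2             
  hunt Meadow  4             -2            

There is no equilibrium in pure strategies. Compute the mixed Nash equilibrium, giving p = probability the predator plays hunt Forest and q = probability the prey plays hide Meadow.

In a mixed equilibrium the prey is indifferent between hide Meadow and hide Forest; this condition fixes p.
  the prey's payoff to hide Meadow: p·6 + (1−p)·(-4) = 10p - 4
  the prey's payoff to hide Forest: p·(-2) + (1−p)·2 = -4p + 2
  10p - 4 = -4p + 2  ⇒  14p = 6  ⇒  p = 3/7.
Set the predator's expected payoff from hunt Forest equal to that from hunt Meadow:
  the predator's payoff from hunt Forest: q·(-6) + (1−q)·2 = -8q + 2
  the predator's payoff from hunt Meadow: q·4 + (1−q)·(-2) = 6q - 2
  -8q + 2 = 6q - 2  ⇒  -14q = -4  ⇒  q = 2/7.

p = 3/7, q = 2/7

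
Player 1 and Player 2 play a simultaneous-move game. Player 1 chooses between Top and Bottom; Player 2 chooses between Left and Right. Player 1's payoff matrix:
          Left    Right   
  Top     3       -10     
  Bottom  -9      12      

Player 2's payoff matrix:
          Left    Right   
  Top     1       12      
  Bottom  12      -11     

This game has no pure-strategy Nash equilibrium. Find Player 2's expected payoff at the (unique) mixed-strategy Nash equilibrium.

155/34

In a mixed equilibrium Player 2 is indifferent between Left and Right; this condition fixes p.
  Player 2's payoff from Left: p·1 + (1−p)·12 = -11p + 12
  Player 2's payoff from Right: p·12 + (1−p)·(-11) = 23p - 11
  -11p + 12 = 23p - 11  ⇒  -34p = -23  ⇒  p = 23/34.
At equilibrium Player 2 is indifferent across columns, so Player 2's payoff equals the payoff from Left: (23/34)·1 + (11/34)·12 = 155/34.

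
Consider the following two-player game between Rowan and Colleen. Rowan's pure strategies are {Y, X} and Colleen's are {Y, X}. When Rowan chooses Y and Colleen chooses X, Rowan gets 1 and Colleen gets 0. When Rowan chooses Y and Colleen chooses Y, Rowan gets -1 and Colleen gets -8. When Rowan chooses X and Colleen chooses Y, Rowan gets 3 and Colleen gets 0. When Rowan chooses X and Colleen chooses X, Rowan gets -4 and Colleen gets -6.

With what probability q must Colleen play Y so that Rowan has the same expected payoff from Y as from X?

Rowan's indifference between Y and X determines Colleen's mixing probability q:
  Rowan's payoff to Y: q·(-1) + (1−q)·1 = -2q + 1
  Rowan's payoff to X: q·3 + (1−q)·(-4) = 7q - 4
  -2q + 1 = 7q - 4  ⇒  -9q = -5  ⇒  q = 5/9.

q = 5/9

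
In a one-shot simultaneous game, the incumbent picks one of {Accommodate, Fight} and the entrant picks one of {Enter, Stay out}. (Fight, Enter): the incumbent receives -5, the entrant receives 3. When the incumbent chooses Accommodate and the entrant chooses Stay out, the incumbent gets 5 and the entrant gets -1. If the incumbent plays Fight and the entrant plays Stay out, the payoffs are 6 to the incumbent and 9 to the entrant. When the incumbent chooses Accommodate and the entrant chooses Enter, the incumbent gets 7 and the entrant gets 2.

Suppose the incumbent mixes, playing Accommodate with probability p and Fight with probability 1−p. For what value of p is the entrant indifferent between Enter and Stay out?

The incumbent's mix must leave the entrant indifferent between Enter and Stay out.
  the entrant's payoff to Enter: p·2 + (1−p)·3 = -p + 3
  the entrant's payoff to Stay out: p·(-1) + (1−p)·9 = -10p + 9
  -p + 3 = -10p + 9  ⇒  9p = 6  ⇒  p = 2/3.

p = 2/3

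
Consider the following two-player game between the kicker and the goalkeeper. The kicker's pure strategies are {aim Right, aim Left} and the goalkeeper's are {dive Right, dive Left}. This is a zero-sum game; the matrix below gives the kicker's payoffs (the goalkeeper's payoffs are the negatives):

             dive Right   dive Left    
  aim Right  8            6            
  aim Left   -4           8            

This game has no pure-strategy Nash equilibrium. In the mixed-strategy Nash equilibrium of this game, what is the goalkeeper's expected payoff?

-44/7

In a mixed equilibrium the goalkeeper is indifferent between dive Right and dive Left; this condition fixes p.
  the goalkeeper's payoff from dive Right: p·(-8) + (1−p)·4 = -12p + 4
  the goalkeeper's payoff from dive Left: p·(-6) + (1−p)·(-8) = 2p - 8
  -12p + 4 = 2p - 8  ⇒  -14p = -12  ⇒  p = 6/7.
At equilibrium the goalkeeper is indifferent across columns, so the goalkeeper's payoff equals the payoff from dive Right: (6/7)·(-8) + (1/7)·4 = -44/7.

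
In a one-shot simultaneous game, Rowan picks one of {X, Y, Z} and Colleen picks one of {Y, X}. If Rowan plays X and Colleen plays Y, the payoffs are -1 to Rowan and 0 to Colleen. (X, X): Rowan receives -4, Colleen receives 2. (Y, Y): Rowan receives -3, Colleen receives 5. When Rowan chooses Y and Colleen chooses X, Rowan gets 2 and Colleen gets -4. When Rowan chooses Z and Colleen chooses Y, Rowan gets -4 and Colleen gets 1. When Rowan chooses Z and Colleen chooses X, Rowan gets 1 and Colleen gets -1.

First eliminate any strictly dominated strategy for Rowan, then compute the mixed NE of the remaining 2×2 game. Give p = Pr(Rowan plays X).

p = 9/11

Rowan's strategy Z is strictly dominated by Y: -3 > -4 and 2 > 1. Eliminate Z.
Colleen's indifference between Y and X determines Rowan's mixing probability p:
  Colleen's expected payoff from Y: p·0 + (1−p)·5 = -5p + 5
  Colleen's expected payoff from X: p·2 + (1−p)·(-4) = 6p - 4
  -5p + 5 = 6p - 4  ⇒  -11p = -9  ⇒  p = 9/11.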